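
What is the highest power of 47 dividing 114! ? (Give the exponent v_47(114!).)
v_47(114!) = 2

Legendre's formula: v_p(n!) = Σ_{k ≥ 1} ⌊n / p^k⌋. For p = 47, n = 114, the terms are:
  ⌊114/47^1⌋ = ⌊114/47⌋ = 2
(the next term ⌊114/47^2⌋ = 0, terminating the sum). Summing: v_47(114!) = 2 = 2.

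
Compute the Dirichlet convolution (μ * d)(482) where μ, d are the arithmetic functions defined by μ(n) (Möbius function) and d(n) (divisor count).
(μ * d)(482) = 1

Divisors of 482: [1, 2, 241, 482]. For each d | 482:
  d = 1: μ(1) · d(482/1) = 1 · 4 = 4
  d = 2: μ(2) · d(482/2) = -1 · 2 = -2
  d = 241: μ(241) · d(482/241) = -1 · 2 = -2
  d = 482: μ(482) · d(482/482) = 1 · 1 = 1
Summing: (μ * d)(482) = 4 + -2 + -2 + 1 = 1.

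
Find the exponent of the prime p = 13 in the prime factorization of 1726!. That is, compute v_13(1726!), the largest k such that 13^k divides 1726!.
v_13(1726!) = 142

Legendre's formula: v_p(n!) = Σ_{k ≥ 1} ⌊n / p^k⌋. For p = 13, n = 1726, the terms are:
  ⌊1726/13^1⌋ = ⌊1726/13⌋ = 132
  ⌊1726/13^2⌋ = ⌊1726/169⌋ = 10
(the next term ⌊1726/13^3⌋ = 0, terminating the sum). Summing: v_13(1726!) = 132 + 10 = 142.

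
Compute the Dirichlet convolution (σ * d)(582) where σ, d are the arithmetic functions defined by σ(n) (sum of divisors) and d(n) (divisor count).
(σ * d)(582) = 3000

Divisors of 582: [1, 2, 3, 6, 97, 194, 291, 582]. For each d | 582:
  d = 1: σ(1) · d(582/1) = 1 · 8 = 8
  d = 2: σ(2) · d(582/2) = 3 · 4 = 12
  d = 3: σ(3) · d(582/3) = 4 · 4 = 16
  d = 6: σ(6) · d(582/6) = 12 · 2 = 24
  d = 97: σ(97) · d(582/97) = 98 · 4 = 392
  d = 194: σ(194) · d(582/194) = 294 · 2 = 588
  d = 291: σ(291) · d(582/291) = 392 · 2 = 784
  d = 582: σ(582) · d(582/582) = 1176 · 1 = 1176
Summing: (σ * d)(582) = 8 + 12 + 16 + 24 + 392 + 588 + 784 + 1176 = 3000.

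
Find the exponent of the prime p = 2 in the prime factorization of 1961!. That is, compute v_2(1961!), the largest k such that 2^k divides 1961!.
v_2(1961!) = 1954

Legendre's formula: v_p(n!) = Σ_{k ≥ 1} ⌊n / p^k⌋. For p = 2, n = 1961, the terms are:
  ⌊1961/2^1⌋ = ⌊1961/2⌋ = 980
  ⌊1961/2^2⌋ = ⌊1961/4⌋ = 490
  ⌊1961/2^3⌋ = ⌊1961/8⌋ = 245
  ⌊1961/2^4⌋ = ⌊1961/16⌋ = 122
  ⌊1961/2^5⌋ = ⌊1961/32⌋ = 61
  ⌊1961/2^6⌋ = ⌊1961/64⌋ = 30
  ⌊1961/2^7⌋ = ⌊1961/128⌋ = 15
  ⌊1961/2^8⌋ = ⌊1961/256⌋ = 7
  ⌊1961/2^9⌋ = ⌊1961/512⌋ = 3
  ⌊1961/2^10⌋ = ⌊1961/1024⌋ = 1
(the next term ⌊1961/2^11⌋ = 0, terminating the sum). Summing: v_2(1961!) = 980 + 490 + 245 + 122 + 61 + 30 + 15 + 7 + 3 + 1 = 1954.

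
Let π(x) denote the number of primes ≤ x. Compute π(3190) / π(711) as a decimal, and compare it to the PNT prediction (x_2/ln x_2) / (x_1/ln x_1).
π(3190)/π(711) = 451/127 ≈ 3.5512;  PNT prediction ≈ 3.6518.

π(711) = 127 and π(3190) = 451, so π(3190)/π(711) ≈ 3.5512. The PNT-predicted ratio is (3190/ln(3190)) / (711/ln(711)) ≈ 3.6518. The two agree to within a few percent, as expected.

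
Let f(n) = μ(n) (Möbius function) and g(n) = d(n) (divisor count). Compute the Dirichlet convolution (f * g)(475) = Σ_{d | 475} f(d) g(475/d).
(μ * d)(475) = 1

Divisors of 475: [1, 5, 19, 25, 95, 475]. For each d | 475:
  d = 1: μ(1) · d(475/1) = 1 · 6 = 6
  d = 5: μ(5) · d(475/5) = -1 · 4 = -4
  d = 19: μ(19) · d(475/19) = -1 · 3 = -3
  d = 25: μ(25) · d(475/25) = 0 · 2 = 0
  d = 95: μ(95) · d(475/95) = 1 · 2 = 2
  d = 475: μ(475) · d(475/475) = 0 · 1 = 0
Summing: (μ * d)(475) = 6 + -4 + -3 + 0 + 2 + 0 = 1.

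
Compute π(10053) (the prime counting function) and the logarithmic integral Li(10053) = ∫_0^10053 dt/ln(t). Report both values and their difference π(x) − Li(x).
π(10053) = 1233;  Li(10053) ≈ 1251.89;  π(x) − Li(x) ≈ -18.89.

Direct count of primes ≤ 10053 gives π(10053) = 1233. Numerical evaluation of the logarithmic integral gives Li(10053) ≈ 1251.89. The difference π(x) − Li(x) ≈ -18.89 is typically negative for small/moderate x (Li(x) overestimates), though Littlewood's theorem shows this sign changes infinitely often.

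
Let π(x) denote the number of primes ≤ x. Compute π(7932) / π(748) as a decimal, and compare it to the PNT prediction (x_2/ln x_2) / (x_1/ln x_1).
π(7932)/π(748) = 1001/132 ≈ 7.5833;  PNT prediction ≈ 7.8155.

π(748) = 132 and π(7932) = 1001, so π(7932)/π(748) ≈ 7.5833. The PNT-predicted ratio is (7932/ln(7932)) / (748/ln(748)) ≈ 7.8155. The two agree to within a few percent, as expected.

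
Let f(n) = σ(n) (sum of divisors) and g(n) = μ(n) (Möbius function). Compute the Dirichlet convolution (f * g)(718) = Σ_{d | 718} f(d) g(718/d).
(σ * μ)(718) = 718

Divisors of 718: [1, 2, 359, 718]. For each d | 718:
  d = 1: σ(1) · μ(718/1) = 1 · 1 = 1
  d = 2: σ(2) · μ(718/2) = 3 · -1 = -3
  d = 359: σ(359) · μ(718/359) = 360 · -1 = -360
  d = 718: σ(718) · μ(718/718) = 1080 · 1 = 1080
Summing: (σ * μ)(718) = 1 + -3 + -360 + 1080 = 718.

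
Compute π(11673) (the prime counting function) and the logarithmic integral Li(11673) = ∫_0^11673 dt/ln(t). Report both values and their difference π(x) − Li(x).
π(11673) = 1400;  Li(11673) ≈ 1426.23;  π(x) − Li(x) ≈ -26.23.

Direct count of primes ≤ 11673 gives π(11673) = 1400. Numerical evaluation of the logarithmic integral gives Li(11673) ≈ 1426.23. The difference π(x) − Li(x) ≈ -26.23 is typically negative for small/moderate x (Li(x) overestimates), though Littlewood's theorem shows this sign changes infinitely often.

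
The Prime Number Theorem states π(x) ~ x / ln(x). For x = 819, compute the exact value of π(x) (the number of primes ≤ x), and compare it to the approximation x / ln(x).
π(819) = 141;  x/ln(x) ≈ 122.09;  relative error ≈ 13.41%.

Directly count primes up to 819: π(819) = 141. The PNT approximation gives 819/ln(819) ≈ 819/6.70808 ≈ 122.09. Relative error (π(x) − x/ln(x)) / π(x) ≈ 13.41%; the approximation is known to undercount slightly (Li(x) is a better estimate).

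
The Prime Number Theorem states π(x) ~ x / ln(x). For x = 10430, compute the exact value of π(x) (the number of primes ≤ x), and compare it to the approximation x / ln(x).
π(10430) = 1276;  x/ln(x) ≈ 1127.27;  relative error ≈ 11.66%.

Directly count primes up to 10430: π(10430) = 1276. The PNT approximation gives 10430/ln(10430) ≈ 10430/9.25244 ≈ 1127.27. Relative error (π(x) − x/ln(x)) / π(x) ≈ 11.66%; the approximation is known to undercount slightly (Li(x) is a better estimate).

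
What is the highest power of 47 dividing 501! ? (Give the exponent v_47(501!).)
v_47(501!) = 10

Legendre's formula: v_p(n!) = Σ_{k ≥ 1} ⌊n / p^k⌋. For p = 47, n = 501, the terms are:
  ⌊501/47^1⌋ = ⌊501/47⌋ = 10
(the next term ⌊501/47^2⌋ = 0, terminating the sum). Summing: v_47(501!) = 10 = 10.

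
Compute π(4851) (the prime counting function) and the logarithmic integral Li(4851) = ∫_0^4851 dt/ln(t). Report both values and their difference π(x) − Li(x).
π(4851) = 650;  Li(4851) ≈ 666.76;  π(x) − Li(x) ≈ -16.76.

Direct count of primes ≤ 4851 gives π(4851) = 650. Numerical evaluation of the logarithmic integral gives Li(4851) ≈ 666.76. The difference π(x) − Li(x) ≈ -16.76 is typically negative for small/moderate x (Li(x) overestimates), though Littlewood's theorem shows this sign changes infinitely often.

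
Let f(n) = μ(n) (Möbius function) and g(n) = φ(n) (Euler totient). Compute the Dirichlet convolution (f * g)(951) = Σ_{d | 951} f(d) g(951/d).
(μ * φ)(951) = 315

Divisors of 951: [1, 3, 317, 951]. For each d | 951:
  d = 1: μ(1) · φ(951/1) = 1 · 632 = 632
  d = 3: μ(3) · φ(951/3) = -1 · 316 = -316
  d = 317: μ(317) · φ(951/317) = -1 · 2 = -2
  d = 951: μ(951) · φ(951/951) = 1 · 1 = 1
Summing: (μ * φ)(951) = 632 + -316 + -2 + 1 = 315.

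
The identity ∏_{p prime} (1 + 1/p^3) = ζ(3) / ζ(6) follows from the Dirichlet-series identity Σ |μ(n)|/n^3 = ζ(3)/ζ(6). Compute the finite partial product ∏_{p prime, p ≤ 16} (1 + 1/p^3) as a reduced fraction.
∏ = 431631936/365525875

The primes p ≤ 16 are [2, 3, 5, 7, 11, 13]. For each, (1 + 1/p^3) = (p^3 + 1)/p^3. Multiplying these fractions over p ∈ [2, 3, 5, 7, 11, 13] gives 431631936/365525875. (In the limit P → ∞ this tends to ζ(3)/ζ(6).)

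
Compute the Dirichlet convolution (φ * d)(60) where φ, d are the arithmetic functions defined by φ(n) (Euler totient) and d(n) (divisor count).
(φ * d)(60) = 168

Divisors of 60: [1, 2, 3, 4, 5, 6, 10, 12, 15, 20, 30, 60]. For each d | 60:
  d = 1: φ(1) · d(60/1) = 1 · 12 = 12
  d = 2: φ(2) · d(60/2) = 1 · 8 = 8
  d = 3: φ(3) · d(60/3) = 2 · 6 = 12
  d = 4: φ(4) · d(60/4) = 2 · 4 = 8
  d = 5: φ(5) · d(60/5) = 4 · 6 = 24
  d = 6: φ(6) · d(60/6) = 2 · 4 = 8
  d = 10: φ(10) · d(60/10) = 4 · 4 = 16
  d = 12: φ(12) · d(60/12) = 4 · 2 = 8
  d = 15: φ(15) · d(60/15) = 8 · 3 = 24
  d = 20: φ(20) · d(60/20) = 8 · 2 = 16
  d = 30: φ(30) · d(60/30) = 8 · 2 = 16
  d = 60: φ(60) · d(60/60) = 16 · 1 = 16
Summing: (φ * d)(60) = 12 + 8 + 12 + 8 + 24 + 8 + 16 + 8 + 24 + 16 + 16 + 16 = 168.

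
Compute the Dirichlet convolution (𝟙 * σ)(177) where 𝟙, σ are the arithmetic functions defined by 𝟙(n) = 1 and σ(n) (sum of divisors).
(𝟙 * σ)(177) = 305

Divisors of 177: [1, 3, 59, 177]. For each d | 177:
  d = 1: 𝟙(1) · σ(177/1) = 1 · 240 = 240
  d = 3: 𝟙(3) · σ(177/3) = 1 · 60 = 60
  d = 59: 𝟙(59) · σ(177/59) = 1 · 4 = 4
  d = 177: 𝟙(177) · σ(177/177) = 1 · 1 = 1
Summing: (𝟙 * σ)(177) = 240 + 60 + 4 + 1 = 305.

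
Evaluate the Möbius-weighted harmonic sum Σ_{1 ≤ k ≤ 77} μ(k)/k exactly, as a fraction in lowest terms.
Σ μ(k)/k = 877316785444551755504875/4072968059924902415062132347

Values of μ(k) for 1 ≤ k ≤ 77: μ(1) = 1, μ(2) = -1, μ(3) = -1, μ(5) = -1, μ(6) = 1, μ(7) = -1, μ(10) = 1, μ(11) = -1, μ(13) = -1, μ(14) = 1, μ(15) = 1, μ(17) = -1, μ(19) = -1, μ(21) = 1, μ(22) = 1, μ(23) = -1, μ(26) = 1, μ(29) = -1, μ(30) = -1, μ(31) = -1, μ(33) = 1, μ(34) = 1, μ(35) = 1, μ(37) = -1, μ(38) = 1, μ(39) = 1, μ(41) = -1, μ(42) = -1, μ(43) = -1, μ(46) = 1, μ(47) = -1, μ(51) = 1, μ(53) = -1, μ(55) = 1, μ(57) = 1, μ(58) = 1, μ(59) = -1, μ(61) = -1, μ(62) = 1, μ(65) = 1, μ(66) = -1, μ(67) = -1, μ(69) = 1, μ(70) = -1, μ(71) = -1, μ(73) = -1, μ(74) = 1, μ(77) = 1, with μ = 0 on non-squarefree integers. Summing μ(k)/k for k where μ(k) ≠ 0 gives 877316785444551755504875/4072968059924902415062132347 ≈ 0.0002. (PNT ⟺ this sum → 0 as n → ∞.)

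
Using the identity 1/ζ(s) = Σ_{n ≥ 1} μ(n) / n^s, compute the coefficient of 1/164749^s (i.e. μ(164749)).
μ(164749) = 1

Factor n = 164749 = 13 · 19 · 23 · 29. μ(n) = 0 if any exponent ≥ 2 (not squarefree); otherwise μ(n) = (−1)^{ω(n)} where ω(n) is the number of distinct prime factors. Applying: μ(164749) = 1.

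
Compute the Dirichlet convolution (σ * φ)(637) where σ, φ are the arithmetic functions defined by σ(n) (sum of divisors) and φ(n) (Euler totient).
(σ * φ)(637) = 3822

Divisors of 637: [1, 7, 13, 49, 91, 637]. For each d | 637:
  d = 1: σ(1) · φ(637/1) = 1 · 504 = 504
  d = 7: σ(7) · φ(637/7) = 8 · 72 = 576
  d = 13: σ(13) · φ(637/13) = 14 · 42 = 588
  d = 49: σ(49) · φ(637/49) = 57 · 12 = 684
  d = 91: σ(91) · φ(637/91) = 112 · 6 = 672
  d = 637: σ(637) · φ(637/637) = 798 · 1 = 798
Summing: (σ * φ)(637) = 504 + 576 + 588 + 684 + 672 + 798 = 3822.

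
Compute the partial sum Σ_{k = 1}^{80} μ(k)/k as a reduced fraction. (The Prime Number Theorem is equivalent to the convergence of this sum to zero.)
Σ μ(k)/k = -5419230422019661121772083237/214509651156044860526605636942

Values of μ(k) for 1 ≤ k ≤ 80: μ(1) = 1, μ(2) = -1, μ(3) = -1, μ(5) = -1, μ(6) = 1, μ(7) = -1, μ(10) = 1, μ(11) = -1, μ(13) = -1, μ(14) = 1, μ(15) = 1, μ(17) = -1, μ(19) = -1, μ(21) = 1, μ(22) = 1, μ(23) = -1, μ(26) = 1, μ(29) = -1, μ(30) = -1, μ(31) = -1, μ(33) = 1, μ(34) = 1, μ(35) = 1, μ(37) = -1, μ(38) = 1, μ(39) = 1, μ(41) = -1, μ(42) = -1, μ(43) = -1, μ(46) = 1, μ(47) = -1, μ(51) = 1, μ(53) = -1, μ(55) = 1, μ(57) = 1, μ(58) = 1, μ(59) = -1, μ(61) = -1, μ(62) = 1, μ(65) = 1, μ(66) = -1, μ(67) = -1, μ(69) = 1, μ(70) = -1, μ(71) = -1, μ(73) = -1, μ(74) = 1, μ(77) = 1, μ(78) = -1, μ(79) = -1, with μ = 0 on non-squarefree integers. Summing μ(k)/k for k where μ(k) ≠ 0 gives -5419230422019661121772083237/214509651156044860526605636942 ≈ -0.0253. (PNT ⟺ this sum → 0 as n → ∞.)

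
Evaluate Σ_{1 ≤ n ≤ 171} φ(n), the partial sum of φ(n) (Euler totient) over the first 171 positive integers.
Σ_{n ≤ 171} φ(n) = 8938

Compute φ(n) for each 1 ≤ n ≤ 171: φ(1) = 1, φ(2) = 1, φ(3) = 2, φ(4) = 2, φ(5) = 4, φ(6) = 2, φ(7) = 6, φ(8) = 4, φ(9) = 6, φ(10) = 4, φ(11) = 10, φ(12) = 4, φ(13) = 12, φ(14) = 6, φ(15) = 8, φ(16) = 8, φ(17) = 16, φ(18) = 6, φ(19) = 18, φ(20) = 8, φ(21) = 12, φ(22) = 10, φ(23) = 22, φ(24) = 8, φ(25) = 20, φ(26) = 12, φ(27) = 18, φ(28) = 12, φ(29) = 28, φ(30) = 8, φ(31) = 30, φ(32) = 16, φ(33) = 20, φ(34) = 16, φ(35) = 24, φ(36) = 12, φ(37) = 36, φ(38) = 18, φ(39) = 24, φ(40) = 16, φ(41) = 40, φ(42) = 12, φ(43) = 42, φ(44) = 20, φ(45) = 24, φ(46) = 22, φ(47) = 46, φ(48) = 16, φ(49) = 42, φ(50) = 20, φ(51) = 32, φ(52) = 24, φ(53) = 52, φ(54) = 18, φ(55) = 40, φ(56) = 24, φ(57) = 36, φ(58) = 28, φ(59) = 58, φ(60) = 16, φ(61) = 60, φ(62) = 30, φ(63) = 36, φ(64) = 32, φ(65) = 48, φ(66) = 20, φ(67) = 66, φ(68) = 32, φ(69) = 44, φ(70) = 24, φ(71) = 70, φ(72) = 24, φ(73) = 72, φ(74) = 36, φ(75) = 40, φ(76) = 36, φ(77) = 60, φ(78) = 24, φ(79) = 78, φ(80) = 32, φ(81) = 54, φ(82) = 40, φ(83) = 82, φ(84) = 24, φ(85) = 64, φ(86) = 42, φ(87) = 56, φ(88) = 40, φ(89) = 88, φ(90) = 24, φ(91) = 72, φ(92) = 44, φ(93) = 60, φ(94) = 46, φ(95) = 72, φ(96) = 32, φ(97) = 96, φ(98) = 42, φ(99) = 60, φ(100) = 40, φ(101) = 100, φ(102) = 32, φ(103) = 102, φ(104) = 48, φ(105) = 48, φ(106) = 52, φ(107) = 106, φ(108) = 36, φ(109) = 108, φ(110) = 40, φ(111) = 72, φ(112) = 48, φ(113) = 112, φ(114) = 36, φ(115) = 88, φ(116) = 56, φ(117) = 72, φ(118) = 58, φ(119) = 96, φ(120) = 32, φ(121) = 110, φ(122) = 60, φ(123) = 80, φ(124) = 60, φ(125) = 100, φ(126) = 36, φ(127) = 126, φ(128) = 64, φ(129) = 84, φ(130) = 48, φ(131) = 130, φ(132) = 40, φ(133) = 108, φ(134) = 66, φ(135) = 72, φ(136) = 64, φ(137) = 136, φ(138) = 44, φ(139) = 138, φ(140) = 48, φ(141) = 92, φ(142) = 70, φ(143) = 120, φ(144) = 48, φ(145) = 112, φ(146) = 72, φ(147) = 84, φ(148) = 72, φ(149) = 148, φ(150) = 40, φ(151) = 150, φ(152) = 72, φ(153) = 96, φ(154) = 60, φ(155) = 120, φ(156) = 48, φ(157) = 156, φ(158) = 78, φ(159) = 104, φ(160) = 64, φ(161) = 132, φ(162) = 54, φ(163) = 162, φ(164) = 80, φ(165) = 80, φ(166) = 82, φ(167) = 166, φ(168) = 48, φ(169) = 156, φ(170) = 64, φ(171) = 108. Summing all 171 values: 8938. (Average order: Σ_{n ≤ x} φ(n) ~ (3/π²) x². For x = 171, (3/π²)·171² ≈ 8888.20.)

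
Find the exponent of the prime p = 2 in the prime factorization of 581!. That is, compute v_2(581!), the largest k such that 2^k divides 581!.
v_2(581!) = 577

Legendre's formula: v_p(n!) = Σ_{k ≥ 1} ⌊n / p^k⌋. For p = 2, n = 581, the terms are:
  ⌊581/2^1⌋ = ⌊581/2⌋ = 290
  ⌊581/2^2⌋ = ⌊581/4⌋ = 145
  ⌊581/2^3⌋ = ⌊581/8⌋ = 72
  ⌊581/2^4⌋ = ⌊581/16⌋ = 36
  ⌊581/2^5⌋ = ⌊581/32⌋ = 18
  ⌊581/2^6⌋ = ⌊581/64⌋ = 9
  ⌊581/2^7⌋ = ⌊581/128⌋ = 4
  ⌊581/2^8⌋ = ⌊581/256⌋ = 2
  ⌊581/2^9⌋ = ⌊581/512⌋ = 1
(the next term ⌊581/2^10⌋ = 0, terminating the sum). Summing: v_2(581!) = 290 + 145 + 72 + 36 + 18 + 9 + 4 + 2 + 1 = 577.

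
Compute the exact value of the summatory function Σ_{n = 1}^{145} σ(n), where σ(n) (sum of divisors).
Σ_{n ≤ 145} σ(n) = 17366

Compute σ(n) for each 1 ≤ n ≤ 145: σ(1) = 1, σ(2) = 3, σ(3) = 4, σ(4) = 7, σ(5) = 6, σ(6) = 12, σ(7) = 8, σ(8) = 15, σ(9) = 13, σ(10) = 18, σ(11) = 12, σ(12) = 28, σ(13) = 14, σ(14) = 24, σ(15) = 24, σ(16) = 31, σ(17) = 18, σ(18) = 39, σ(19) = 20, σ(20) = 42, σ(21) = 32, σ(22) = 36, σ(23) = 24, σ(24) = 60, σ(25) = 31, σ(26) = 42, σ(27) = 40, σ(28) = 56, σ(29) = 30, σ(30) = 72, σ(31) = 32, σ(32) = 63, σ(33) = 48, σ(34) = 54, σ(35) = 48, σ(36) = 91, σ(37) = 38, σ(38) = 60, σ(39) = 56, σ(40) = 90, σ(41) = 42, σ(42) = 96, σ(43) = 44, σ(44) = 84, σ(45) = 78, σ(46) = 72, σ(47) = 48, σ(48) = 124, σ(49) = 57, σ(50) = 93, σ(51) = 72, σ(52) = 98, σ(53) = 54, σ(54) = 120, σ(55) = 72, σ(56) = 120, σ(57) = 80, σ(58) = 90, σ(59) = 60, σ(60) = 168, σ(61) = 62, σ(62) = 96, σ(63) = 104, σ(64) = 127, σ(65) = 84, σ(66) = 144, σ(67) = 68, σ(68) = 126, σ(69) = 96, σ(70) = 144, σ(71) = 72, σ(72) = 195, σ(73) = 74, σ(74) = 114, σ(75) = 124, σ(76) = 140, σ(77) = 96, σ(78) = 168, σ(79) = 80, σ(80) = 186, σ(81) = 121, σ(82) = 126, σ(83) = 84, σ(84) = 224, σ(85) = 108, σ(86) = 132, σ(87) = 120, σ(88) = 180, σ(89) = 90, σ(90) = 234, σ(91) = 112, σ(92) = 168, σ(93) = 128, σ(94) = 144, σ(95) = 120, σ(96) = 252, σ(97) = 98, σ(98) = 171, σ(99) = 156, σ(100) = 217, σ(101) = 102, σ(102) = 216, σ(103) = 104, σ(104) = 210, σ(105) = 192, σ(106) = 162, σ(107) = 108, σ(108) = 280, σ(109) = 110, σ(110) = 216, σ(111) = 152, σ(112) = 248, σ(113) = 114, σ(114) = 240, σ(115) = 144, σ(116) = 210, σ(117) = 182, σ(118) = 180, σ(119) = 144, σ(120) = 360, σ(121) = 133, σ(122) = 186, σ(123) = 168, σ(124) = 224, σ(125) = 156, σ(126) = 312, σ(127) = 128, σ(128) = 255, σ(129) = 176, σ(130) = 252, σ(131) = 132, σ(132) = 336, σ(133) = 160, σ(134) = 204, σ(135) = 240, σ(136) = 270, σ(137) = 138, σ(138) = 288, σ(139) = 140, σ(140) = 336, σ(141) = 192, σ(142) = 216, σ(143) = 168, σ(144) = 403, σ(145) = 180. Summing all 145 values: 17366. (Average order: Σ_{n ≤ x} σ(n) ~ (π²/12) x². For x = 145, (π²/12)·145² ≈ 17292.37.)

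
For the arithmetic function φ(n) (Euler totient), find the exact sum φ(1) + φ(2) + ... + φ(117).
Σ_{n ≤ 117} φ(n) = 4200

Compute φ(n) for each 1 ≤ n ≤ 117: φ(1) = 1, φ(2) = 1, φ(3) = 2, φ(4) = 2, φ(5) = 4, φ(6) = 2, φ(7) = 6, φ(8) = 4, φ(9) = 6, φ(10) = 4, φ(11) = 10, φ(12) = 4, φ(13) = 12, φ(14) = 6, φ(15) = 8, φ(16) = 8, φ(17) = 16, φ(18) = 6, φ(19) = 18, φ(20) = 8, φ(21) = 12, φ(22) = 10, φ(23) = 22, φ(24) = 8, φ(25) = 20, φ(26) = 12, φ(27) = 18, φ(28) = 12, φ(29) = 28, φ(30) = 8, φ(31) = 30, φ(32) = 16, φ(33) = 20, φ(34) = 16, φ(35) = 24, φ(36) = 12, φ(37) = 36, φ(38) = 18, φ(39) = 24, φ(40) = 16, φ(41) = 40, φ(42) = 12, φ(43) = 42, φ(44) = 20, φ(45) = 24, φ(46) = 22, φ(47) = 46, φ(48) = 16, φ(49) = 42, φ(50) = 20, φ(51) = 32, φ(52) = 24, φ(53) = 52, φ(54) = 18, φ(55) = 40, φ(56) = 24, φ(57) = 36, φ(58) = 28, φ(59) = 58, φ(60) = 16, φ(61) = 60, φ(62) = 30, φ(63) = 36, φ(64) = 32, φ(65) = 48, φ(66) = 20, φ(67) = 66, φ(68) = 32, φ(69) = 44, φ(70) = 24, φ(71) = 70, φ(72) = 24, φ(73) = 72, φ(74) = 36, φ(75) = 40, φ(76) = 36, φ(77) = 60, φ(78) = 24, φ(79) = 78, φ(80) = 32, φ(81) = 54, φ(82) = 40, φ(83) = 82, φ(84) = 24, φ(85) = 64, φ(86) = 42, φ(87) = 56, φ(88) = 40, φ(89) = 88, φ(90) = 24, φ(91) = 72, φ(92) = 44, φ(93) = 60, φ(94) = 46, φ(95) = 72, φ(96) = 32, φ(97) = 96, φ(98) = 42, φ(99) = 60, φ(100) = 40, φ(101) = 100, φ(102) = 32, φ(103) = 102, φ(104) = 48, φ(105) = 48, φ(106) = 52, φ(107) = 106, φ(108) = 36, φ(109) = 108, φ(110) = 40, φ(111) = 72, φ(112) = 48, φ(113) = 112, φ(114) = 36, φ(115) = 88, φ(116) = 56, φ(117) = 72. Summing all 117 values: 4200. (Average order: Σ_{n ≤ x} φ(n) ~ (3/π²) x². For x = 117, (3/π²)·117² ≈ 4160.96.)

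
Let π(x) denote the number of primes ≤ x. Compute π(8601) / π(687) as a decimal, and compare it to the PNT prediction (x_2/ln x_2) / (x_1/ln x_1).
π(8601)/π(687) = 1071/124 ≈ 8.6371;  PNT prediction ≈ 9.0271.

π(687) = 124 and π(8601) = 1071, so π(8601)/π(687) ≈ 8.6371. The PNT-predicted ratio is (8601/ln(8601)) / (687/ln(687)) ≈ 9.0271. The two agree to within a few percent, as expected.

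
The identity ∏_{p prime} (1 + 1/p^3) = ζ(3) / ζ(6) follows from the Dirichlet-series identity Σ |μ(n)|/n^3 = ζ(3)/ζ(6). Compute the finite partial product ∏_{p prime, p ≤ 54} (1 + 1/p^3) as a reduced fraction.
∏ = 1193284353855226596885466673602596175872/1009953283877483663098780766542609340885

The primes p ≤ 54 are [2, 3, 5, 7, 11, 13, 17, 19, 23, 29, 31, 37, 41, 43, 47, 53]. For each, (1 + 1/p^3) = (p^3 + 1)/p^3. Multiplying these fractions over p ∈ [2, 3, 5, 7, 11, 13, 17, 19, 23, 29, 31, 37, 41, 43, 47, 53] gives 1193284353855226596885466673602596175872/1009953283877483663098780766542609340885. (In the limit P → ∞ this tends to ζ(3)/ζ(6).)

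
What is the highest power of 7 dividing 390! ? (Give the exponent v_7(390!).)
v_7(390!) = 63

Legendre's formula: v_p(n!) = Σ_{k ≥ 1} ⌊n / p^k⌋. For p = 7, n = 390, the terms are:
  ⌊390/7^1⌋ = ⌊390/7⌋ = 55
  ⌊390/7^2⌋ = ⌊390/49⌋ = 7
  ⌊390/7^3⌋ = ⌊390/343⌋ = 1
(the next term ⌊390/7^4⌋ = 0, terminating the sum). Summing: v_7(390!) = 55 + 7 + 1 = 63.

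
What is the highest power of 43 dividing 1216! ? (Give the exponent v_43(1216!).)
v_43(1216!) = 28

Legendre's formula: v_p(n!) = Σ_{k ≥ 1} ⌊n / p^k⌋. For p = 43, n = 1216, the terms are:
  ⌊1216/43^1⌋ = ⌊1216/43⌋ = 28
(the next term ⌊1216/43^2⌋ = 0, terminating the sum). Summing: v_43(1216!) = 28 = 28.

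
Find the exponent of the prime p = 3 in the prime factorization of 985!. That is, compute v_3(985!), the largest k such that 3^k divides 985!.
v_3(985!) = 490

Legendre's formula: v_p(n!) = Σ_{k ≥ 1} ⌊n / p^k⌋. For p = 3, n = 985, the terms are:
  ⌊985/3^1⌋ = ⌊985/3⌋ = 328
  ⌊985/3^2⌋ = ⌊985/9⌋ = 109
  ⌊985/3^3⌋ = ⌊985/27⌋ = 36
  ⌊985/3^4⌋ = ⌊985/81⌋ = 12
  ⌊985/3^5⌋ = ⌊985/243⌋ = 4
  ⌊985/3^6⌋ = ⌊985/729⌋ = 1
(the next term ⌊985/3^7⌋ = 0, terminating the sum). Summing: v_3(985!) = 328 + 109 + 36 + 12 + 4 + 1 = 490.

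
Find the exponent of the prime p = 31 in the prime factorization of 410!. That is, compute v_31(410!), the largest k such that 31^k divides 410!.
v_31(410!) = 13

Legendre's formula: v_p(n!) = Σ_{k ≥ 1} ⌊n / p^k⌋. For p = 31, n = 410, the terms are:
  ⌊410/31^1⌋ = ⌊410/31⌋ = 13
(the next term ⌊410/31^2⌋ = 0, terminating the sum). Summing: v_31(410!) = 13 = 13.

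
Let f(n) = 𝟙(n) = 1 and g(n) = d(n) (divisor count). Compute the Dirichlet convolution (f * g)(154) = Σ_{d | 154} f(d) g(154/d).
(𝟙 * d)(154) = 27

Divisors of 154: [1, 2, 7, 11, 14, 22, 77, 154]. For each d | 154:
  d = 1: 𝟙(1) · d(154/1) = 1 · 8 = 8
  d = 2: 𝟙(2) · d(154/2) = 1 · 4 = 4
  d = 7: 𝟙(7) · d(154/7) = 1 · 4 = 4
  d = 11: 𝟙(11) · d(154/11) = 1 · 4 = 4
  d = 14: 𝟙(14) · d(154/14) = 1 · 2 = 2
  d = 22: 𝟙(22) · d(154/22) = 1 · 2 = 2
  d = 77: 𝟙(77) · d(154/77) = 1 · 2 = 2
  d = 154: 𝟙(154) · d(154/154) = 1 · 1 = 1
Summing: (𝟙 * d)(154) = 8 + 4 + 4 + 4 + 2 + 2 + 2 + 1 = 27.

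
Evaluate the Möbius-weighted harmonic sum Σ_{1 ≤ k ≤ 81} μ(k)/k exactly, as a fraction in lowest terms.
Σ μ(k)/k = -5419230422019661121772083237/214509651156044860526605636942

Values of μ(k) for 1 ≤ k ≤ 81: μ(1) = 1, μ(2) = -1, μ(3) = -1, μ(5) = -1, μ(6) = 1, μ(7) = -1, μ(10) = 1, μ(11) = -1, μ(13) = -1, μ(14) = 1, μ(15) = 1, μ(17) = -1, μ(19) = -1, μ(21) = 1, μ(22) = 1, μ(23) = -1, μ(26) = 1, μ(29) = -1, μ(30) = -1, μ(31) = -1, μ(33) = 1, μ(34) = 1, μ(35) = 1, μ(37) = -1, μ(38) = 1, μ(39) = 1, μ(41) = -1, μ(42) = -1, μ(43) = -1, μ(46) = 1, μ(47) = -1, μ(51) = 1, μ(53) = -1, μ(55) = 1, μ(57) = 1, μ(58) = 1, μ(59) = -1, μ(61) = -1, μ(62) = 1, μ(65) = 1, μ(66) = -1, μ(67) = -1, μ(69) = 1, μ(70) = -1, μ(71) = -1, μ(73) = -1, μ(74) = 1, μ(77) = 1, μ(78) = -1, μ(79) = -1, with μ = 0 on non-squarefree integers. Summing μ(k)/k for k where μ(k) ≠ 0 gives -5419230422019661121772083237/214509651156044860526605636942 ≈ -0.0253. (PNT ⟺ this sum → 0 as n → ∞.)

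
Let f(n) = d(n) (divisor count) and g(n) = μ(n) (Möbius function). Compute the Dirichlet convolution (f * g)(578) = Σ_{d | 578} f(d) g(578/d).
(d * μ)(578) = 1

Divisors of 578: [1, 2, 17, 34, 289, 578]. For each d | 578:
  d = 1: d(1) · μ(578/1) = 1 · 0 = 0
  d = 2: d(2) · μ(578/2) = 2 · 0 = 0
  d = 17: d(17) · μ(578/17) = 2 · 1 = 2
  d = 34: d(34) · μ(578/34) = 4 · -1 = -4
  d = 289: d(289) · μ(578/289) = 3 · -1 = -3
  d = 578: d(578) · μ(578/578) = 6 · 1 = 6
Summing: (d * μ)(578) = 0 + 0 + 2 + -4 + -3 + 6 = 1.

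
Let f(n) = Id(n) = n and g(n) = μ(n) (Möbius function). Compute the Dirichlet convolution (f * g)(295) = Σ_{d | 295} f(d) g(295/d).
(Id * μ)(295) = 232

Divisors of 295: [1, 5, 59, 295]. For each d | 295:
  d = 1: Id(1) · μ(295/1) = 1 · 1 = 1
  d = 5: Id(5) · μ(295/5) = 5 · -1 = -5
  d = 59: Id(59) · μ(295/59) = 59 · -1 = -59
  d = 295: Id(295) · μ(295/295) = 295 · 1 = 295
Summing: (Id * μ)(295) = 1 + -5 + -59 + 295 = 232.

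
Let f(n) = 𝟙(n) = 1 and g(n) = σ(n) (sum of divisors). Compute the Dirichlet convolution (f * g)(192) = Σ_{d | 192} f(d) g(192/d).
(𝟙 * σ)(192) = 1235

Divisors of 192: [1, 2, 3, 4, 6, 8, 12, 16, 24, 32, 48, 64, 96, 192]. For each d | 192:
  d = 1: 𝟙(1) · σ(192/1) = 1 · 508 = 508
  d = 2: 𝟙(2) · σ(192/2) = 1 · 252 = 252
  d = 3: 𝟙(3) · σ(192/3) = 1 · 127 = 127
  d = 4: 𝟙(4) · σ(192/4) = 1 · 124 = 124
  d = 6: 𝟙(6) · σ(192/6) = 1 · 63 = 63
  d = 8: 𝟙(8) · σ(192/8) = 1 · 60 = 60
  d = 12: 𝟙(12) · σ(192/12) = 1 · 31 = 31
  d = 16: 𝟙(16) · σ(192/16) = 1 · 28 = 28
  d = 24: 𝟙(24) · σ(192/24) = 1 · 15 = 15
  d = 32: 𝟙(32) · σ(192/32) = 1 · 12 = 12
  d = 48: 𝟙(48) · σ(192/48) = 1 · 7 = 7
  d = 64: 𝟙(64) · σ(192/64) = 1 · 4 = 4
  d = 96: 𝟙(96) · σ(192/96) = 1 · 3 = 3
  d = 192: 𝟙(192) · σ(192/192) = 1 · 1 = 1
Summing: (𝟙 * σ)(192) = 508 + 252 + 127 + 124 + 63 + 60 + 31 + 28 + 15 + 12 + 7 + 4 + 3 + 1 = 1235.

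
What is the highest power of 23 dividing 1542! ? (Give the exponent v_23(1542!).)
v_23(1542!) = 69

Legendre's formula: v_p(n!) = Σ_{k ≥ 1} ⌊n / p^k⌋. For p = 23, n = 1542, the terms are:
  ⌊1542/23^1⌋ = ⌊1542/23⌋ = 67
  ⌊1542/23^2⌋ = ⌊1542/529⌋ = 2
(the next term ⌊1542/23^3⌋ = 0, terminating the sum). Summing: v_23(1542!) = 67 + 2 = 69.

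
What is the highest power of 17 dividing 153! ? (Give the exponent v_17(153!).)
v_17(153!) = 9

Legendre's formula: v_p(n!) = Σ_{k ≥ 1} ⌊n / p^k⌋. For p = 17, n = 153, the terms are:
  ⌊153/17^1⌋ = ⌊153/17⌋ = 9
(the next term ⌊153/17^2⌋ = 0, terminating the sum). Summing: v_17(153!) = 9 = 9.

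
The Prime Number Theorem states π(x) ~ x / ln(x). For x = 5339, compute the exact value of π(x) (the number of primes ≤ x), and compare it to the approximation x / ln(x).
π(5339) = 706;  x/ln(x) ≈ 622.06;  relative error ≈ 11.89%.

Directly count primes up to 5339: π(5339) = 706. The PNT approximation gives 5339/ln(5339) ≈ 5339/8.58279 ≈ 622.06. Relative error (π(x) − x/ln(x)) / π(x) ≈ 11.89%; the approximation is known to undercount slightly (Li(x) is a better estimate).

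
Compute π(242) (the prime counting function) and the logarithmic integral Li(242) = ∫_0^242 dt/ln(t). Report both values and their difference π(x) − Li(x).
π(242) = 53;  Li(242) ≈ 57.98;  π(x) − Li(x) ≈ -4.98.

Direct count of primes ≤ 242 gives π(242) = 53. Numerical evaluation of the logarithmic integral gives Li(242) ≈ 57.98. The difference π(x) − Li(x) ≈ -4.98 is typically negative for small/moderate x (Li(x) overestimates), though Littlewood's theorem shows this sign changes infinitely often.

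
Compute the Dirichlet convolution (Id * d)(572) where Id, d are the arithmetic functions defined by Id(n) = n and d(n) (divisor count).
(Id * d)(572) = 2145

Divisors of 572: [1, 2, 4, 11, 13, 22, 26, 44, 52, 143, 286, 572]. For each d | 572:
  d = 1: Id(1) · d(572/1) = 1 · 12 = 12
  d = 2: Id(2) · d(572/2) = 2 · 8 = 16
  d = 4: Id(4) · d(572/4) = 4 · 4 = 16
  d = 11: Id(11) · d(572/11) = 11 · 6 = 66
  d = 13: Id(13) · d(572/13) = 13 · 6 = 78
  d = 22: Id(22) · d(572/22) = 22 · 4 = 88
  d = 26: Id(26) · d(572/26) = 26 · 4 = 104
  d = 44: Id(44) · d(572/44) = 44 · 2 = 88
  d = 52: Id(52) · d(572/52) = 52 · 2 = 104
  d = 143: Id(143) · d(572/143) = 143 · 3 = 429
  d = 286: Id(286) · d(572/286) = 286 · 2 = 572
  d = 572: Id(572) · d(572/572) = 572 · 1 = 572
Summing: (Id * d)(572) = 12 + 16 + 16 + 66 + 78 + 88 + 104 + 88 + 104 + 429 + 572 + 572 = 2145.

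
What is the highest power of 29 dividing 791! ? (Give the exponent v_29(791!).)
v_29(791!) = 27

Legendre's formula: v_p(n!) = Σ_{k ≥ 1} ⌊n / p^k⌋. For p = 29, n = 791, the terms are:
  ⌊791/29^1⌋ = ⌊791/29⌋ = 27
(the next term ⌊791/29^2⌋ = 0, terminating the sum). Summing: v_29(791!) = 27 = 27.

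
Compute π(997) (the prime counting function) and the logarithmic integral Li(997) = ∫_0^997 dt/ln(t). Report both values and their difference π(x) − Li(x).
π(997) = 168;  Li(997) ≈ 177.18;  π(x) − Li(x) ≈ -9.18.

Direct count of primes ≤ 997 gives π(997) = 168. Numerical evaluation of the logarithmic integral gives Li(997) ≈ 177.18. The difference π(x) − Li(x) ≈ -9.18 is typically negative for small/moderate x (Li(x) overestimates), though Littlewood's theorem shows this sign changes infinitely often.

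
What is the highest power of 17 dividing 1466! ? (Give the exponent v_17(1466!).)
v_17(1466!) = 91

Legendre's formula: v_p(n!) = Σ_{k ≥ 1} ⌊n / p^k⌋. For p = 17, n = 1466, the terms are:
  ⌊1466/17^1⌋ = ⌊1466/17⌋ = 86
  ⌊1466/17^2⌋ = ⌊1466/289⌋ = 5
(the next term ⌊1466/17^3⌋ = 0, terminating the sum). Summing: v_17(1466!) = 86 + 5 = 91.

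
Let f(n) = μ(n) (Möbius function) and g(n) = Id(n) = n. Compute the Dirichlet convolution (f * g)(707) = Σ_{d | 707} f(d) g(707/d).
(μ * Id)(707) = 600

Divisors of 707: [1, 7, 101, 707]. For each d | 707:
  d = 1: μ(1) · Id(707/1) = 1 · 707 = 707
  d = 7: μ(7) · Id(707/7) = -1 · 101 = -101
  d = 101: μ(101) · Id(707/101) = -1 · 7 = -7
  d = 707: μ(707) · Id(707/707) = 1 · 1 = 1
Summing: (μ * Id)(707) = 707 + -101 + -7 + 1 = 600.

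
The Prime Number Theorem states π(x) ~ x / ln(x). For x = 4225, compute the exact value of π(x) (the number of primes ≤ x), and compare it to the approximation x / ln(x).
π(4225) = 578;  x/ln(x) ≈ 506.06;  relative error ≈ 12.45%.

Directly count primes up to 4225: π(4225) = 578. The PNT approximation gives 4225/ln(4225) ≈ 4225/8.34877 ≈ 506.06. Relative error (π(x) − x/ln(x)) / π(x) ≈ 12.45%; the approximation is known to undercount slightly (Li(x) is a better estimate).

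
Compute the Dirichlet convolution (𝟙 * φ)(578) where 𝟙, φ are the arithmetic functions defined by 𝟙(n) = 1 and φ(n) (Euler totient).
(𝟙 * φ)(578) = 578

Divisors of 578: [1, 2, 17, 34, 289, 578]. For each d | 578:
  d = 1: 𝟙(1) · φ(578/1) = 1 · 272 = 272
  d = 2: 𝟙(2) · φ(578/2) = 1 · 272 = 272
  d = 17: 𝟙(17) · φ(578/17) = 1 · 16 = 16
  d = 34: 𝟙(34) · φ(578/34) = 1 · 16 = 16
  d = 289: 𝟙(289) · φ(578/289) = 1 · 1 = 1
  d = 578: 𝟙(578) · φ(578/578) = 1 · 1 = 1
Summing: (𝟙 * φ)(578) = 272 + 272 + 16 + 16 + 1 + 1 = 578.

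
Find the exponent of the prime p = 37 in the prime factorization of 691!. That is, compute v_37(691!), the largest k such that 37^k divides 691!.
v_37(691!) = 18

Legendre's formula: v_p(n!) = Σ_{k ≥ 1} ⌊n / p^k⌋. For p = 37, n = 691, the terms are:
  ⌊691/37^1⌋ = ⌊691/37⌋ = 18
(the next term ⌊691/37^2⌋ = 0, terminating the sum). Summing: v_37(691!) = 18 = 18.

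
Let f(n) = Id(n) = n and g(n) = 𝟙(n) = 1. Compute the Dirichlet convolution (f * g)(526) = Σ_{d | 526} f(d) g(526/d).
(Id * 𝟙)(526) = 792

Divisors of 526: [1, 2, 263, 526]. For each d | 526:
  d = 1: Id(1) · 𝟙(526/1) = 1 · 1 = 1
  d = 2: Id(2) · 𝟙(526/2) = 2 · 1 = 2
  d = 263: Id(263) · 𝟙(526/263) = 263 · 1 = 263
  d = 526: Id(526) · 𝟙(526/526) = 526 · 1 = 526
Summing: (Id * 𝟙)(526) = 1 + 2 + 263 + 526 = 792.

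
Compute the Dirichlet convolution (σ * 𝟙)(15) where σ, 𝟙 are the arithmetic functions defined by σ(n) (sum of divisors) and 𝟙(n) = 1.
(σ * 𝟙)(15) = 35

Divisors of 15: [1, 3, 5, 15]. For each d | 15:
  d = 1: σ(1) · 𝟙(15/1) = 1 · 1 = 1
  d = 3: σ(3) · 𝟙(15/3) = 4 · 1 = 4
  d = 5: σ(5) · 𝟙(15/5) = 6 · 1 = 6
  d = 15: σ(15) · 𝟙(15/15) = 24 · 1 = 24
Summing: (σ * 𝟙)(15) = 1 + 4 + 6 + 24 = 35.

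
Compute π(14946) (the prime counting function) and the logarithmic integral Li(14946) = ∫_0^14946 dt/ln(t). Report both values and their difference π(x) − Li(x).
π(14946) = 1749;  Li(14946) ≈ 1771.01;  π(x) − Li(x) ≈ -22.01.

Direct count of primes ≤ 14946 gives π(14946) = 1749. Numerical evaluation of the logarithmic integral gives Li(14946) ≈ 1771.01. The difference π(x) − Li(x) ≈ -22.01 is typically negative for small/moderate x (Li(x) overestimates), though Littlewood's theorem shows this sign changes infinitely often.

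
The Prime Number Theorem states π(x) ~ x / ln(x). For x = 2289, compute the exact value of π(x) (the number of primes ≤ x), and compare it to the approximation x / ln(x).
π(2289) = 340;  x/ln(x) ≈ 295.89;  relative error ≈ 12.97%.

Directly count primes up to 2289: π(2289) = 340. The PNT approximation gives 2289/ln(2289) ≈ 2289/7.73587 ≈ 295.89. Relative error (π(x) − x/ln(x)) / π(x) ≈ 12.97%; the approximation is known to undercount slightly (Li(x) is a better estimate).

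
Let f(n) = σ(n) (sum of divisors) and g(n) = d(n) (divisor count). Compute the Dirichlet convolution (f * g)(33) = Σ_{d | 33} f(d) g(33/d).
(σ * d)(33) = 84

Divisors of 33: [1, 3, 11, 33]. For each d | 33:
  d = 1: σ(1) · d(33/1) = 1 · 4 = 4
  d = 3: σ(3) · d(33/3) = 4 · 2 = 8
  d = 11: σ(11) · d(33/11) = 12 · 2 = 24
  d = 33: σ(33) · d(33/33) = 48 · 1 = 48
Summing: (σ * d)(33) = 4 + 8 + 24 + 48 = 84.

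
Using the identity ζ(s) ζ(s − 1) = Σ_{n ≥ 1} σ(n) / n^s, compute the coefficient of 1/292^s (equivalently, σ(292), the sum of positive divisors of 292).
σ(292) = 518

In the product (Σ m^0/m^s)(Σ k / k^s) = Σ (Σ_{d | n} d) / n^s, the coefficient of 1/n^s is σ(n) = Σ_{d | n} d. For n = 292, divisors are [1, 2, 4, 73, 146, 292]; summing: σ(292) = 518.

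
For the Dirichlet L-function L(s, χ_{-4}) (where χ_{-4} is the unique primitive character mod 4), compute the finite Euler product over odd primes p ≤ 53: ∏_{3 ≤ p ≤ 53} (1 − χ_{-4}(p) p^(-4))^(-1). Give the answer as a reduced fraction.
∏ = 257364431333305770108011762895409938991497014556861335561/260241495905762991772533773778373936417391479107040051200

The odd primes p ≤ 53 are [3, 5, 7, 11, 13, 17, 19, 23, 29, 31, 37, 41, 43, 47, 53]. For each, χ(p) = 1 if p ≡ 1 mod 4, χ(p) = −1 if p ≡ 3 mod 4. Taking (1 − χ(p)/p^4)^(-1) = p^4/(p^4 − χ(p)): (1 − (-1)/3^4)^(-1) · (1 − (1)/5^4)^(-1) · (1 − (-1)/7^4)^(-1) · (1 − (-1)/11^4)^(-1) · (1 − (1)/13^4)^(-1) · (1 − (1)/17^4)^(-1) · (1 − (-1)/19^4)^(-1) · (1 − (-1)/23^4)^(-1) · (1 − (1)/29^4)^(-1) · (1 − (-1)/31^4)^(-1) · (1 − (1)/37^4)^(-1) · (1 − (1)/41^4)^(-1) · (1 − (-1)/43^4)^(-1) · (1 − (-1)/47^4)^(-1) · (1 − (1)/53^4)^(-1) = 257364431333305770108011762895409938991497014556861335561/260241495905762991772533773778373936417391479107040051200.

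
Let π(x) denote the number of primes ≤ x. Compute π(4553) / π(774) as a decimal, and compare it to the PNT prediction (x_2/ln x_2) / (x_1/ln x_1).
π(4553)/π(774) = 617/137 ≈ 4.5036;  PNT prediction ≈ 4.6450.

π(774) = 137 and π(4553) = 617, so π(4553)/π(774) ≈ 4.5036. The PNT-predicted ratio is (4553/ln(4553)) / (774/ln(774)) ≈ 4.6450. The two agree to within a few percent, as expected.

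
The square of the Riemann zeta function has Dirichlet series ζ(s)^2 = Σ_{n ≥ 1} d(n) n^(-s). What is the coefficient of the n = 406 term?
d(406) = 8

ζ(s)^2 = (Σ 1/m^s)(Σ 1/k^s). The coefficient of 1/n^s in the product is the number of ordered pairs (m, k) with mk = n, which equals d(n). For n = 406, divisors are [1, 2, 7, 14, 29, 58, 203, 406], so d(406) = 8.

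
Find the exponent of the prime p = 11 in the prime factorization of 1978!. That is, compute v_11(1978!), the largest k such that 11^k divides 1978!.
v_11(1978!) = 196

Legendre's formula: v_p(n!) = Σ_{k ≥ 1} ⌊n / p^k⌋. For p = 11, n = 1978, the terms are:
  ⌊1978/11^1⌋ = ⌊1978/11⌋ = 179
  ⌊1978/11^2⌋ = ⌊1978/121⌋ = 16
  ⌊1978/11^3⌋ = ⌊1978/1331⌋ = 1
(the next term ⌊1978/11^4⌋ = 0, terminating the sum). Summing: v_11(1978!) = 179 + 16 + 1 = 196.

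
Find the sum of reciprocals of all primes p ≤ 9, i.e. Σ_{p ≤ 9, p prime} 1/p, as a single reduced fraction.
Σ 1/p = 247/210

π(9) = 4, so the primes ≤ 9 are [2, 3, 5, 7]. Summing 1/p over these primes: 247/210 ≈ 1.1762. Mertens estimate ln ln(9) + 0.2615 ≈ 1.0487.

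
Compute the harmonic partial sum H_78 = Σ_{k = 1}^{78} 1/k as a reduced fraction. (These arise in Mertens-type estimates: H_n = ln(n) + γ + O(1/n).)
H_78 = 61462860623241058403302042280303/12441066073952429195098876987200

Direct summation: H_78 = 1 + 1/2 + ... + 1/78. The least common denominator is lcm(1, ..., 78) = 410555180440430163438262940577600; over this denominator the numerator is 410555180440430163438262940577600 + 205277590220215081719131470288800 + 136851726813476721146087646859200 + 102638795110107540859565735144400 + 82111036088086032687652588115520 + 68425863406738360573043823429600 + 58650740062918594776894705796800 + 51319397555053770429782867572200 + 45617242271158907048695882286400 + 41055518044043016343826294057760 + 37323198221857287585296630961600 + 34212931703369180286521911714800 + 31581167726186935649097149275200 + 29325370031459297388447352898400 + 27370345362695344229217529371840 + 25659698777526885214891433786100 + 24150304731790009614015467092800 + 22808621135579453524347941143200 + 21608167391601587549382260030400 + 20527759022021508171913147028880 + 19550246687639531592298235265600 + 18661599110928643792648315480800 + 17850225236540441888620127851200 + 17106465851684590143260955857400 + 16422207217617206537530517623104 + 15790583863093467824548574637600 + 15205747423719635682898627428800 + 14662685015729648694223676449200 + 14157075187601040118560791054400 + 13685172681347672114608764685920 + 13243715498078392368976223889600 + 12829849388763442607445716893050 + 12441066073952429195098876987200 + 12075152365895004807007733546400 + 11730148012583718955378941159360 + 11404310567789726762173970571600 + 11096085957849463876709809204800 + 10804083695800793774691130015200 + 10527055908728978549699049758400 + 10263879511010754085956573514440 + 10013540986351955205811291233600 + 9775123343819765796149117632800 + 9547794893963492172982859083200 + 9330799555464321896324157740400 + 9123448454231781409739176457280 + 8925112618270220944310063925600 + 8735216605115535392303466820800 + 8553232925842295071630477928700 + 8378677151845513539556386542400 + 8211103608808603268765258811552 + 8050101577263336538005155697600 + 7895291931546733912274287318800 + 7746324159253399310155904539200 + 7602873711859817841449313714400 + 7464639644371457517059326192320 + 7331342507864824347111838224600 + 7202722463867195849794086676800 + 7078537593800520059280395527200 + 6958562380346273956580727806400 + 6842586340673836057304382342960 + 6730412794105412515381359681600 + 6621857749039196184488111944800 + 6516748895879843864099411755200 + 6414924694381721303722858446525 + 6316233545237387129819429855040 + 6220533036976214597549438493600 + 6127689260304927812511387172800 + 6037576182947502403503866773200 + 5950075078846813962873375950400 + 5865074006291859477689470579680 + 5782467330146903710398069585600 + 5702155283894863381086985285800 + 5624043567677125526551547131200 + 5548042978924731938354904602400 + 5474069072539068845843505874368 + 5402041847900396887345565007600 + 5331885460265326797899518708800 + 5263527954364489274849524879200 = 2028274400566954927308967395249999, so H_78 = 2028274400566954927308967395249999/410555180440430163438262940577600; reducing by gcd(2028274400566954927308967395249999, 410555180440430163438262940577600) = 33 gives 61462860623241058403302042280303/12441066073952429195098876987200 ≈ 4.94032. (The PNT-adjacent estimate ln(78) + γ ≈ 4.93392 matches within O(1/n).)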